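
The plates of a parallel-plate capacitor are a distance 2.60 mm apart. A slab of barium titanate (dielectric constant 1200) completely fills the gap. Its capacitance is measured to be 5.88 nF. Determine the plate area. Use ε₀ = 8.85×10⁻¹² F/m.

14.4 cm²

A = Cd/(κε₀) = 5.88×10⁻⁹ × 2.60×10⁻³ / (1200 × 8.85×10⁻¹²) = 1.44×10⁻³ m².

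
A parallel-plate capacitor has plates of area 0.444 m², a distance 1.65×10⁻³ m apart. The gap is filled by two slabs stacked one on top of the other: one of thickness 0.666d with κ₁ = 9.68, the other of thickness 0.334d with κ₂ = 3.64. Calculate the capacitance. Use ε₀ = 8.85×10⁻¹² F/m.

Stacked slabs ⇒ two capacitors in series, each with the full plate area.
C₁ = κ₁ε₀A/d₁ = 9.68 × 8.85×10⁻¹² × 0.444 / 1.10×10⁻³ = 3.46×10⁻⁸ F.
C₂ = κ₂ε₀A/d₂ = 3.64 × 8.85×10⁻¹² × 0.444 / 5.51×10⁻⁴ = 2.60×10⁻⁸ F.
C = (1/C₁ + 1/C₂)⁻¹ = 1.48×10⁻⁸ F.

C ≈ 14.8 nF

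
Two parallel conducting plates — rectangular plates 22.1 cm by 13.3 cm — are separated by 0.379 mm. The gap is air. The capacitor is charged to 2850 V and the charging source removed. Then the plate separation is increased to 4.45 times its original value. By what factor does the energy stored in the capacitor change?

Isolated ⇒ Q is held fixed.
C₂ = 0.225 C₁ and U = Q²/(2C), so U₂/U₁ = C₁/C₂ = 4.45.

4.45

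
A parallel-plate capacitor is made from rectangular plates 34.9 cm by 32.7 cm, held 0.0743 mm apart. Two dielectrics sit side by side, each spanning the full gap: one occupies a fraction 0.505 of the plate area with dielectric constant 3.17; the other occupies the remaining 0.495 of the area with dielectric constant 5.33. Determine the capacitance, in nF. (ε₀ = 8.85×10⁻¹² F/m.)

A = 34.9 × 32.7 cm² = 0.114 m².
Side-by-side slabs ⇒ two capacitors in parallel, each spanning the full gap.
C₁ = κ₁ε₀A₁/d = 3.17 × 8.85×10⁻¹² × 5.76×10⁻² / 7.43×10⁻⁵ = 2.18×10⁻⁸ F.
C₂ = κ₂ε₀A₂/d = 5.33 × 8.85×10⁻¹² × 5.65×10⁻² / 7.43×10⁻⁵ = 3.59×10⁻⁸ F.
C = C₁ + C₂ = 5.76×10⁻⁸ F.

C ≈ 57.6 nF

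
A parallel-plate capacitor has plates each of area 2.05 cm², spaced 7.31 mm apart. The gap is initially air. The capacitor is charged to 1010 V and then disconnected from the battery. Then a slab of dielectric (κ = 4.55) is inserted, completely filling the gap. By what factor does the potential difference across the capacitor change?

Isolated ⇒ Q is held fixed.
C₂ = 4.55 C₁ and V = Q/C, so V₂/V₁ = C₁/C₂ = 0.220.

0.220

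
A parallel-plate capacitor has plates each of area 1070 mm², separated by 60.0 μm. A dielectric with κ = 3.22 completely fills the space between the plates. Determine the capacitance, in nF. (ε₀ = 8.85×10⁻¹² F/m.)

0.508 nF

A = 1070 mm² = 1.07×10⁻³ m².
C = κε₀A/d = 3.22 × 8.85×10⁻¹² × 1.07×10⁻³ / 6.00×10⁻⁵ = 5.08×10⁻¹⁰ F.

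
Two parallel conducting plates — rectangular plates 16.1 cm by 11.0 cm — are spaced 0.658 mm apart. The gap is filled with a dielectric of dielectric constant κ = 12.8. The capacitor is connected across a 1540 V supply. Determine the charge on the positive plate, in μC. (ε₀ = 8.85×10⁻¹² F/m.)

A = 16.1 × 11.0 cm² = 1.77×10⁻² m².
C = κε₀A/d = 12.8 × 8.85×10⁻¹² × 1.77×10⁻² / 6.58×10⁻⁴ = 3.05×10⁻⁹ F.
Q = CV = 3.05×10⁻⁹ × 1540 = 4.70×10⁻⁶ C.

Q ≈ 4.70 μC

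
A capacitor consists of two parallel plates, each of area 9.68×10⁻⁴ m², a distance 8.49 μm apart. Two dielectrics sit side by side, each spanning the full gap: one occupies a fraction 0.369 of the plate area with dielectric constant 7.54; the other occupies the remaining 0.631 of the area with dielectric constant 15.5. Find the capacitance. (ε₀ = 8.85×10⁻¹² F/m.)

Side-by-side slabs ⇒ two capacitors in parallel, each spanning the full gap.
C₁ = κ₁ε₀A₁/d = 7.54 × 8.85×10⁻¹² × 3.57×10⁻⁴ / 8.49×10⁻⁶ = 2.81×10⁻⁹ F.
C₂ = κ₂ε₀A₂/d = 15.5 × 8.85×10⁻¹² × 6.11×10⁻⁴ / 8.49×10⁻⁶ = 9.87×10⁻⁹ F.
C = C₁ + C₂ = 1.27×10⁻⁸ F.

C ≈ 12.7 nF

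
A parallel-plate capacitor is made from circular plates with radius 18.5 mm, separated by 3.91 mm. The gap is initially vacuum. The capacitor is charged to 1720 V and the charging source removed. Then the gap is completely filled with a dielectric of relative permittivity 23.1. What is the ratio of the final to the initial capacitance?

23.1

C = κε₀A/d scales with κ, so C₂/C₁ = κ = 23.1.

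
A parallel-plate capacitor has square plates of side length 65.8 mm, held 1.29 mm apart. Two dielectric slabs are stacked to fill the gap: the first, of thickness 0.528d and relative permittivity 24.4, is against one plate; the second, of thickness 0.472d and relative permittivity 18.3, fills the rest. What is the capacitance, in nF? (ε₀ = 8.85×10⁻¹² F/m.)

C ≈ 0.626 nF

A = (65.8 mm)² = 4.33×10⁻³ m².
Stacked slabs ⇒ two capacitors in series, each with the full plate area.
C₁ = κ₁ε₀A/d₁ = 24.4 × 8.85×10⁻¹² × 4.33×10⁻³ / 6.81×10⁻⁴ = 1.37×10⁻⁹ F.
C₂ = κ₂ε₀A/d₂ = 18.3 × 8.85×10⁻¹² × 4.33×10⁻³ / 6.09×10⁻⁴ = 1.15×10⁻⁹ F.
C = (1/C₁ + 1/C₂)⁻¹ = 6.26×10⁻¹⁰ F.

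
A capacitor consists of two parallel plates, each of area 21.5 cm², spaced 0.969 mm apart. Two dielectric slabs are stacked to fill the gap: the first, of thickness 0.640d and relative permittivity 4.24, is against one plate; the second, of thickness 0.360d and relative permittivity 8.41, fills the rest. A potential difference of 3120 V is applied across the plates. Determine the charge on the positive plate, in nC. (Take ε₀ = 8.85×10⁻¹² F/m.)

A = 21.5 cm² = 2.15×10⁻³ m².
Stacked slabs ⇒ two capacitors in series, each with the full plate area.
C₁ = κ₁ε₀A/d₁ = 4.24 × 8.85×10⁻¹² × 2.15×10⁻³ / 6.20×10⁻⁴ = 1.30×10⁻¹⁰ F.
C₂ = κ₂ε₀A/d₂ = 8.41 × 8.85×10⁻¹² × 2.15×10⁻³ / 3.49×10⁻⁴ = 4.59×10⁻¹⁰ F.
C = (1/C₁ + 1/C₂)⁻¹ = 1.01×10⁻¹⁰ F.
Q = CV = 1.01×10⁻¹⁰ × 3120 = 3.16×10⁻⁷ C.

316 nC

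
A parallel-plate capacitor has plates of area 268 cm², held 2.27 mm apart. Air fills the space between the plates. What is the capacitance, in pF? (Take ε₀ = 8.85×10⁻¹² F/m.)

A = 268 cm² = 2.68×10⁻² m².
C = ε₀A/d = 8.85×10⁻¹² × 2.68×10⁻² / 2.27×10⁻³ = 1.04×10⁻¹⁰ F.

C ≈ 104 pF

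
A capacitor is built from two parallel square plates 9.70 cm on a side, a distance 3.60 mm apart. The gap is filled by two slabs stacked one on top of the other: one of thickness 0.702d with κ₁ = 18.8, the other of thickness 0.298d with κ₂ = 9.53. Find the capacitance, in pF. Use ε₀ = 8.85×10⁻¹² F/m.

A = (9.70 cm)² = 9.41×10⁻³ m².
Stacked slabs ⇒ two capacitors in series, each with the full plate area.
C₁ = κ₁ε₀A/d₁ = 18.8 × 8.85×10⁻¹² × 9.41×10⁻³ / 2.53×10⁻³ = 6.19×10⁻¹⁰ F.
C₂ = κ₂ε₀A/d₂ = 9.53 × 8.85×10⁻¹² × 9.41×10⁻³ / 1.07×10⁻³ = 7.40×10⁻¹⁰ F.
C = (1/C₁ + 1/C₂)⁻¹ = 3.37×10⁻¹⁰ F.

C ≈ 337 pF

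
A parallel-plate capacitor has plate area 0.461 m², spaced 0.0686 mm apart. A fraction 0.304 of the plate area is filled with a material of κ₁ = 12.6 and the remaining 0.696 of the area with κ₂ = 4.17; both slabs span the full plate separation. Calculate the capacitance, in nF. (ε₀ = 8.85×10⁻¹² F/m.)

Side-by-side slabs ⇒ two capacitors in parallel, each spanning the full gap.
C₁ = κ₁ε₀A₁/d = 12.6 × 8.85×10⁻¹² × 0.140 / 6.86×10⁻⁵ = 2.28×10⁻⁷ F.
C₂ = κ₂ε₀A₂/d = 4.17 × 8.85×10⁻¹² × 0.321 / 6.86×10⁻⁵ = 1.73×10⁻⁷ F.
C = C₁ + C₂ = 4.00×10⁻⁷ F.

C ≈ 400 nF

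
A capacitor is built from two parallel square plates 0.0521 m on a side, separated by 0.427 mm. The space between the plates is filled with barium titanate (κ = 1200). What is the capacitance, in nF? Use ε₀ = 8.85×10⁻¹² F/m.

C ≈ 67.5 nF

A = (0.0521 m)² = 2.71×10⁻³ m².
C = κε₀A/d = 1200 × 8.85×10⁻¹² × 2.71×10⁻³ / 4.27×10⁻⁴ = 6.75×10⁻⁸ F.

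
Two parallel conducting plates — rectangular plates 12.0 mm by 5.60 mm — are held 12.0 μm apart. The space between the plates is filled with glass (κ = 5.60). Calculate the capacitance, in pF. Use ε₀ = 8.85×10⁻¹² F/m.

C ≈ 278 pF

A = 12.0 × 5.60 mm² = 6.72×10⁻⁵ m².
C = κε₀A/d = 5.60 × 8.85×10⁻¹² × 6.72×10⁻⁵ / 1.20×10⁻⁵ = 2.78×10⁻¹⁰ F.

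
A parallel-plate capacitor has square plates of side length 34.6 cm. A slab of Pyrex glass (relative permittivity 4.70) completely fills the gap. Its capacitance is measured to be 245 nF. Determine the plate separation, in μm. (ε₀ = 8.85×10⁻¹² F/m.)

A = (34.6 cm)² = 0.120 m².
d = κε₀A/C = 4.70 × 8.85×10⁻¹² × 0.120 / 2.45×10⁻⁷ = 2.03×10⁻⁵ m.

20.3 μm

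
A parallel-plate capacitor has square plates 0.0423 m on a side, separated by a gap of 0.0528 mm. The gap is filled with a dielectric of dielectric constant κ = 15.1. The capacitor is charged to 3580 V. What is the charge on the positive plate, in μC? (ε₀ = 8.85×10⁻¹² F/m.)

A = (0.0423 m)² = 1.79×10⁻³ m².
C = κε₀A/d = 15.1 × 8.85×10⁻¹² × 1.79×10⁻³ / 5.28×10⁻⁵ = 4.53×10⁻⁹ F.
Q = CV = 4.53×10⁻⁹ × 3580 = 1.62×10⁻⁵ C.

Q ≈ 16.2 μC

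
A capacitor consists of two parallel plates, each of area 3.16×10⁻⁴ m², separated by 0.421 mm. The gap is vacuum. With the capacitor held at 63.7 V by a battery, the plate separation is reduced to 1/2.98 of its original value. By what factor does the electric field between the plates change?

E₂/E₁ ≈ 2.98

Battery connected ⇒ V is held fixed.
E = V/d, so E₂/E₁ = d₁/d₂ = 2.98.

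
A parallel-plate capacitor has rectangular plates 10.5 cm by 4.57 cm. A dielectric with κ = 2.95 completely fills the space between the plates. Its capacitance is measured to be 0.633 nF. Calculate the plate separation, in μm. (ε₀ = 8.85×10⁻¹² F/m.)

A = 10.5 × 4.57 cm² = 4.80×10⁻³ m².
d = κε₀A/C = 2.95 × 8.85×10⁻¹² × 4.80×10⁻³ / 6.33×10⁻¹⁰ = 1.98×10⁻⁴ m.

d ≈ 198 μm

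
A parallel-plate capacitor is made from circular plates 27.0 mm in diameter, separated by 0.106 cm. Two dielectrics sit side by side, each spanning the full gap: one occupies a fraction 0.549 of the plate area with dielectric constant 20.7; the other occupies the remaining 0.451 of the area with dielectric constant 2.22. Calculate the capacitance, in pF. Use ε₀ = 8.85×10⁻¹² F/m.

C ≈ 59.1 pF

A = π(27.0/2 mm)² = 5.73×10⁻⁴ m².
Side-by-side slabs ⇒ two capacitors in parallel, each spanning the full gap.
C₁ = κ₁ε₀A₁/d = 20.7 × 8.85×10⁻¹² × 3.14×10⁻⁴ / 1.06×10⁻³ = 5.43×10⁻¹¹ F.
C₂ = κ₂ε₀A₂/d = 2.22 × 8.85×10⁻¹² × 2.58×10⁻⁴ / 1.06×10⁻³ = 4.79×10⁻¹² F.
C = C₁ + C₂ = 5.91×10⁻¹¹ F.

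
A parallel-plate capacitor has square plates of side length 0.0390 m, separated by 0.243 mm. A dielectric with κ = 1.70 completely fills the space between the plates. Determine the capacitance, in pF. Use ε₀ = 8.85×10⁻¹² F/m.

A = (0.0390 m)² = 1.52×10⁻³ m².
C = κε₀A/d = 1.70 × 8.85×10⁻¹² × 1.52×10⁻³ / 2.43×10⁻⁴ = 9.42×10⁻¹¹ F.

94.2 pF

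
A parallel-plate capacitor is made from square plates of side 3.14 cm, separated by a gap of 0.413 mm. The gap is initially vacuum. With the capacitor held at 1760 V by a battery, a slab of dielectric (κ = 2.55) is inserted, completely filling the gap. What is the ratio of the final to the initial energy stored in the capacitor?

Battery connected ⇒ V is held fixed.
C₂ = 2.55 C₁ and U = ½CV², so U₂/U₁ = C₂/C₁ = 2.55.

U₂/U₁ ≈ 2.55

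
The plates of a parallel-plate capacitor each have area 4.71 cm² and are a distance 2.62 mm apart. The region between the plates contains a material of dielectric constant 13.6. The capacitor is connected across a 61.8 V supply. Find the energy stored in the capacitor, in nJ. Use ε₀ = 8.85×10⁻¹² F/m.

A = 4.71 cm² = 4.71×10⁻⁴ m².
C = κε₀A/d = 13.6 × 8.85×10⁻¹² × 4.71×10⁻⁴ / 2.62×10⁻³ = 2.16×10⁻¹¹ F.
U = ½CV² = ½ × 2.16×10⁻¹¹ × (61.8)² = 4.13×10⁻⁸ J.

U ≈ 41.3 nJ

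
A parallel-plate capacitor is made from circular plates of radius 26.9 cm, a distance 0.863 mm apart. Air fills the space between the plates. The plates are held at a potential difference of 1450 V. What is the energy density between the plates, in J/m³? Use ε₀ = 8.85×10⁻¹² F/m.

E = V/d = 1450 / 8.63×10⁻⁴ = 1.68×10⁶ V/m.
u = ½ε₀E² = ½ × 8.85×10⁻¹² × (1.68×10⁶)² = 12.5 J/m³.

u ≈ 12.5 J/m³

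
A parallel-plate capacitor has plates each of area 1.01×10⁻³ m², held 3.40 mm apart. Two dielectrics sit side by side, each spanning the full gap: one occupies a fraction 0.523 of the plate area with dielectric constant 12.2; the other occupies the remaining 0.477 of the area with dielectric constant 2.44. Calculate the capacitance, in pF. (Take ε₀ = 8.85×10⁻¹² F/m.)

C ≈ 19.8 pF

Side-by-side slabs ⇒ two capacitors in parallel, each spanning the full gap.
C₁ = κ₁ε₀A₁/d = 12.2 × 8.85×10⁻¹² × 5.28×10⁻⁴ / 3.40×10⁻³ = 1.68×10⁻¹¹ F.
C₂ = κ₂ε₀A₂/d = 2.44 × 8.85×10⁻¹² × 4.82×10⁻⁴ / 3.40×10⁻³ = 3.06×10⁻¹² F.
C = C₁ + C₂ = 1.98×10⁻¹¹ F.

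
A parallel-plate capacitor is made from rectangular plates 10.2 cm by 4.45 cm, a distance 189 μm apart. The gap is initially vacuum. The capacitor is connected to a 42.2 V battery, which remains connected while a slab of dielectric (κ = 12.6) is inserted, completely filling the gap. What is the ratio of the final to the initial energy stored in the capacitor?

U₂/U₁ ≈ 12.6

Battery connected ⇒ V is held fixed.
C₂ = 12.6 C₁ and U = ½CV², so U₂/U₁ = C₂/C₁ = 12.6.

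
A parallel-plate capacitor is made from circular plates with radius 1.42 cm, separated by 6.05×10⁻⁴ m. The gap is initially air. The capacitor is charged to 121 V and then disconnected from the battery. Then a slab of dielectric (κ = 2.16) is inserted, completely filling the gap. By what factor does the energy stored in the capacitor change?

Isolated ⇒ Q is held fixed.
C₂ = 2.16 C₁ and U = Q²/(2C), so U₂/U₁ = C₁/C₂ = 0.463.

0.463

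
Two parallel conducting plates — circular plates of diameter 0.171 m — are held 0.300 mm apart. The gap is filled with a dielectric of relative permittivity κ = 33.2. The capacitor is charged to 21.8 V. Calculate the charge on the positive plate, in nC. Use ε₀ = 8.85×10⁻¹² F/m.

490 nC

A = π(0.171/2 m)² = 2.30×10⁻² m².
C = κε₀A/d = 33.2 × 8.85×10⁻¹² × 2.30×10⁻² / 3.00×10⁻⁴ = 2.25×10⁻⁸ F.
Q = CV = 2.25×10⁻⁸ × 21.8 = 4.90×10⁻⁷ C.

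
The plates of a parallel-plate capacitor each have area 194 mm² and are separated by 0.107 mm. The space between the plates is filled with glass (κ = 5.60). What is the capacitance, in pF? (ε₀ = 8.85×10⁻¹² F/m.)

89.9 pF

A = 194 mm² = 1.94×10⁻⁴ m².
C = κε₀A/d = 5.60 × 8.85×10⁻¹² × 1.94×10⁻⁴ / 1.07×10⁻⁴ = 8.99×10⁻¹¹ F.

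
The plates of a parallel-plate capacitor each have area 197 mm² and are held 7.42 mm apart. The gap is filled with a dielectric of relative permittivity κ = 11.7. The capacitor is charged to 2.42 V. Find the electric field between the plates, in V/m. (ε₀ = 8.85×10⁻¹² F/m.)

E = V/d = 2.42 / 7.42×10⁻³ = 3.26×10² V/m.

E ≈ 326 V/m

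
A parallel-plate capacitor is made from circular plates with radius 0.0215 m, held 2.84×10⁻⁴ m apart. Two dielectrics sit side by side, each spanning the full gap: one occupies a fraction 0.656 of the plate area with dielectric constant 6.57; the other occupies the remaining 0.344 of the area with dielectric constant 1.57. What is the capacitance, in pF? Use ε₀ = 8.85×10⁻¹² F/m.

C ≈ 219 pF

A = π(0.0215 m)² = 1.45×10⁻³ m².
Side-by-side slabs ⇒ two capacitors in parallel, each spanning the full gap.
C₁ = κ₁ε₀A₁/d = 6.57 × 8.85×10⁻¹² × 9.53×10⁻⁴ / 2.84×10⁻⁴ = 1.95×10⁻¹⁰ F.
C₂ = κ₂ε₀A₂/d = 1.57 × 8.85×10⁻¹² × 5.00×10⁻⁴ / 2.84×10⁻⁴ = 2.44×10⁻¹¹ F.
C = C₁ + C₂ = 2.19×10⁻¹⁰ F.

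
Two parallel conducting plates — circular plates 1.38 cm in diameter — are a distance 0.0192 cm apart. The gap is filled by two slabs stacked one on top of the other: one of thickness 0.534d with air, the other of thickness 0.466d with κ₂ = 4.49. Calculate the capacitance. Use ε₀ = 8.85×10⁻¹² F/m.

10.8 pF

A = π(1.38/2 cm)² = 1.50×10⁻⁴ m².
Stacked slabs ⇒ two capacitors in series, each with the full plate area.
C₁ = κ₁ε₀A/d₁ = 1.00 × 8.85×10⁻¹² × 1.50×10⁻⁴ / 1.03×10⁻⁴ = 1.29×10⁻¹¹ F.
C₂ = κ₂ε₀A/d₂ = 4.49 × 8.85×10⁻¹² × 1.50×10⁻⁴ / 8.95×10⁻⁵ = 6.64×10⁻¹¹ F.
C = (1/C₁ + 1/C₂)⁻¹ = 1.08×10⁻¹¹ F.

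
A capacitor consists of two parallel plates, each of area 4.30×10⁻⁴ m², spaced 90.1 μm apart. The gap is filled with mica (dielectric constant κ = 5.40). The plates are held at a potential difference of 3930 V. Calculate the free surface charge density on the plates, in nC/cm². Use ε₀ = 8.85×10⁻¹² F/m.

208 nC/cm²

C = κε₀A/d = 5.40 × 8.85×10⁻¹² × 4.30×10⁻⁴ / 9.01×10⁻⁵ = 2.28×10⁻¹⁰ F.
σ = Q/A = CV/A = 2.28×10⁻¹⁰ × 3930 / 4.30×10⁻⁴ = 2.08×10⁻³ C/m².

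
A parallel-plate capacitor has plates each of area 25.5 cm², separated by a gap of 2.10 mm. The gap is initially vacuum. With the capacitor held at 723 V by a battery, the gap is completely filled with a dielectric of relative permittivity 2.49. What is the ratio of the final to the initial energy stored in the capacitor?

Battery connected ⇒ V is held fixed.
C₂ = 2.49 C₁ and U = ½CV², so U₂/U₁ = C₂/C₁ = 2.49.

U₂/U₁ ≈ 2.49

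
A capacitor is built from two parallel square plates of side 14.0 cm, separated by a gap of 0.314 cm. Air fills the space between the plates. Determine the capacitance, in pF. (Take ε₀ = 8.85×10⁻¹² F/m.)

55.2 pF

A = (14.0 cm)² = 1.96×10⁻² m².
C = ε₀A/d = 8.85×10⁻¹² × 1.96×10⁻² / 3.14×10⁻³ = 5.52×10⁻¹¹ F.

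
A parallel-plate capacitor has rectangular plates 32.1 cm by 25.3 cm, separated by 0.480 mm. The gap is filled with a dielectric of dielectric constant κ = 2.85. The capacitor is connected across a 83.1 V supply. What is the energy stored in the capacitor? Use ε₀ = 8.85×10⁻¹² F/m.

A = 32.1 × 25.3 cm² = 8.12×10⁻² m².
C = κε₀A/d = 2.85 × 8.85×10⁻¹² × 8.12×10⁻² / 4.80×10⁻⁴ = 4.27×10⁻⁹ F.
U = ½CV² = ½ × 4.27×10⁻⁹ × (83.1)² = 1.47×10⁻⁵ J.

U ≈ 14.7 μJ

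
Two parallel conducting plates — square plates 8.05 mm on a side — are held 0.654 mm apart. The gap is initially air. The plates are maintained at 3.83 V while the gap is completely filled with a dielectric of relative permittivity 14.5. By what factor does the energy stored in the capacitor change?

Battery connected ⇒ V is held fixed.
C₂ = 14.5 C₁ and U = ½CV², so U₂/U₁ = C₂/C₁ = 14.5.

U₂/U₁ ≈ 14.5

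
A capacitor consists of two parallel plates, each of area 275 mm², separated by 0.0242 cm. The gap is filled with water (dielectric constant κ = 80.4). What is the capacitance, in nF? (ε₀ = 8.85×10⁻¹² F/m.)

0.809 nF

A = 275 mm² = 2.75×10⁻⁴ m².
C = κε₀A/d = 80.4 × 8.85×10⁻¹² × 2.75×10⁻⁴ / 2.42×10⁻⁴ = 8.09×10⁻¹⁰ F.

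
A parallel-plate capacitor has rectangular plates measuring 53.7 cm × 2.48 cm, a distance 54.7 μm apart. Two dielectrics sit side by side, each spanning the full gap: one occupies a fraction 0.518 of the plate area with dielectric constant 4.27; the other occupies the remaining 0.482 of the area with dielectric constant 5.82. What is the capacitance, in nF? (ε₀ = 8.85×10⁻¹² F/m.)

A = 53.7 × 2.48 cm² = 1.33×10⁻² m².
Side-by-side slabs ⇒ two capacitors in parallel, each spanning the full gap.
C₁ = κ₁ε₀A₁/d = 4.27 × 8.85×10⁻¹² × 6.90×10⁻³ / 5.47×10⁻⁵ = 4.77×10⁻⁹ F.
C₂ = κ₂ε₀A₂/d = 5.82 × 8.85×10⁻¹² × 6.42×10⁻³ / 5.47×10⁻⁵ = 6.04×10⁻⁹ F.
C = C₁ + C₂ = 1.08×10⁻⁸ F.

C ≈ 10.8 nF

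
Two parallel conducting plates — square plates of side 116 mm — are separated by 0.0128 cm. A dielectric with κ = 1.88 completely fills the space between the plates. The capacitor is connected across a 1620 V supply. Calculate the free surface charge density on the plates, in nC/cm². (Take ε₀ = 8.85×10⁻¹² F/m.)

21.1 nC/cm²

A = (116 mm)² = 1.35×10⁻² m².
C = κε₀A/d = 1.88 × 8.85×10⁻¹² × 1.35×10⁻² / 1.28×10⁻⁴ = 1.75×10⁻⁹ F.
σ = Q/A = CV/A = 1.75×10⁻⁹ × 1620 / 1.35×10⁻² = 2.11×10⁻⁴ C/m².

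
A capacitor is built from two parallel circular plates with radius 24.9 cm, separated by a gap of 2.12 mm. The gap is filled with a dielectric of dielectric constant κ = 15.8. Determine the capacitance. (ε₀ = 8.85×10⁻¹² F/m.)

A = π(24.9 cm)² = 0.195 m².
C = κε₀A/d = 15.8 × 8.85×10⁻¹² × 0.195 / 2.12×10⁻³ = 1.28×10⁻⁸ F.

C ≈ 12.8 nF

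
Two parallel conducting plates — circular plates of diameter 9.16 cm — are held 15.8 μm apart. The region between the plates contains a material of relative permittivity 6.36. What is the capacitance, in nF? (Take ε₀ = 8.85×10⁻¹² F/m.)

A = π(9.16/2 cm)² = 6.59×10⁻³ m².
C = κε₀A/d = 6.36 × 8.85×10⁻¹² × 6.59×10⁻³ / 1.58×10⁻⁵ = 2.35×10⁻⁸ F.

23.5 nF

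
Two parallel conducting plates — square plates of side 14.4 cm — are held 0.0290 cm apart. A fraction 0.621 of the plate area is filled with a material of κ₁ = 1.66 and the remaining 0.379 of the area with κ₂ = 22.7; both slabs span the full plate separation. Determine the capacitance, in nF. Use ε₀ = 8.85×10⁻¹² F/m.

C ≈ 6.10 nF

A = (14.4 cm)² = 2.07×10⁻² m².
Side-by-side slabs ⇒ two capacitors in parallel, each spanning the full gap.
C₁ = κ₁ε₀A₁/d = 1.66 × 8.85×10⁻¹² × 1.29×10⁻² / 2.90×10⁻⁴ = 6.52×10⁻¹⁰ F.
C₂ = κ₂ε₀A₂/d = 22.7 × 8.85×10⁻¹² × 7.86×10⁻³ / 2.90×10⁻⁴ = 5.44×10⁻⁹ F.
C = C₁ + C₂ = 6.10×10⁻⁹ F.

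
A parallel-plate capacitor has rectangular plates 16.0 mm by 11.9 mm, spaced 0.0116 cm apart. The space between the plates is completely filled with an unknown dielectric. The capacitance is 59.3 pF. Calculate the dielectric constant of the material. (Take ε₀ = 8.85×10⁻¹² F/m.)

A = 16.0 × 11.9 mm² = 1.90×10⁻⁴ m².
κ = Cd/(ε₀A) = 5.93×10⁻¹¹ × 1.16×10⁻⁴ / (8.85×10⁻¹² × 1.90×10⁻⁴) = 4.08.

4.08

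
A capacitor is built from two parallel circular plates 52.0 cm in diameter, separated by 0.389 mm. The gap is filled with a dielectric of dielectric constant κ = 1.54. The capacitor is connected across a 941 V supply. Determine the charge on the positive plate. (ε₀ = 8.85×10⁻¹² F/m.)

7.00 μC

A = π(52.0/2 cm)² = 0.212 m².
C = κε₀A/d = 1.54 × 8.85×10⁻¹² × 0.212 / 3.89×10⁻⁴ = 7.44×10⁻⁹ F.
Q = CV = 7.44×10⁻⁹ × 941 = 7.00×10⁻⁶ C.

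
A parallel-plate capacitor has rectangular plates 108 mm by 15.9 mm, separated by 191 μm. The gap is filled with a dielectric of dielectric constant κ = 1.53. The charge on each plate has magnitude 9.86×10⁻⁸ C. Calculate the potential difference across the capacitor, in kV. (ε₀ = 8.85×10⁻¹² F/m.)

A = 108 × 15.9 mm² = 1.72×10⁻³ m².
C = κε₀A/d = 1.53 × 8.85×10⁻¹² × 1.72×10⁻³ / 1.91×10⁻⁴ = 1.22×10⁻¹⁰ F.
V = Q/C = 9.86×10⁻⁸ / 1.22×10⁻¹⁰ = 8.10×10² V.

V ≈ 0.810 kV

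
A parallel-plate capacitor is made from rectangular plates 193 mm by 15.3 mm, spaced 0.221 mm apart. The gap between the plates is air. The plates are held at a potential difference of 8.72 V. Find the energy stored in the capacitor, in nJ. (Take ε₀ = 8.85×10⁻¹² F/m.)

4.50 nJ

A = 193 × 15.3 mm² = 2.95×10⁻³ m².
C = ε₀A/d = 8.85×10⁻¹² × 2.95×10⁻³ / 2.21×10⁻⁴ = 1.18×10⁻¹⁰ F.
U = ½CV² = ½ × 1.18×10⁻¹⁰ × (8.72)² = 4.50×10⁻⁹ J.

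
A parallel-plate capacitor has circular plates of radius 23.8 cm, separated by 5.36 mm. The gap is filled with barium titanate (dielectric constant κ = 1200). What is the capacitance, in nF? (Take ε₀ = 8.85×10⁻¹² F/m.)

A = π(23.8 cm)² = 0.178 m².
C = κε₀A/d = 1200 × 8.85×10⁻¹² × 0.178 / 5.36×10⁻³ = 3.53×10⁻⁷ F.

C ≈ 353 nF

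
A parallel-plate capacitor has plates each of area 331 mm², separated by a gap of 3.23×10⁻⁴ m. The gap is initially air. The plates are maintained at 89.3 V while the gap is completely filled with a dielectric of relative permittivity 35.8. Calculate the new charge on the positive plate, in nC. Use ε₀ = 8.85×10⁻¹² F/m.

Q ≈ 29.0 nC

A = 331 mm² = 3.31×10⁻⁴ m².
Initially C₁ = ε₀A/d = 8.85×10⁻¹² × 3.31×10⁻⁴ / 3.23×10⁻⁴ = 9.07×10⁻¹² F.
Q₁ = 8.10×10⁻¹⁰ C.
Battery connected ⇒ V is held fixed. C₂ = 35.8 C₁ and Q = CV, so Q₂/Q₁ = C₂/C₁ = 35.8.
Q₂ = 35.8 × 8.10×10⁻¹⁰ = 2.90×10⁻⁸ C.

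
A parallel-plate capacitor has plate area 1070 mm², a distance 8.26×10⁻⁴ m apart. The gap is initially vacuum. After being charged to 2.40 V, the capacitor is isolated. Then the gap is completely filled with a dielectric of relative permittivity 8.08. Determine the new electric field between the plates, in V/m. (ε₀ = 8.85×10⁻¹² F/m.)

E ≈ 360 V/m

A = 1070 mm² = 1.07×10⁻³ m².
Initially C₁ = ε₀A/d = 8.85×10⁻¹² × 1.07×10⁻³ / 8.26×10⁻⁴ = 1.15×10⁻¹¹ F.
E₁ = 2.91×10³ V/m.
Isolated ⇒ Q is held fixed. V₂ = Q/C₂ = V₁/8.08; E = V/d, so E₂/E₁ = (V₂/V₁)(d₁/d₂) = 0.124.
E₂ = 0.124 × 2.91×10³ = 3.60×10² V/m.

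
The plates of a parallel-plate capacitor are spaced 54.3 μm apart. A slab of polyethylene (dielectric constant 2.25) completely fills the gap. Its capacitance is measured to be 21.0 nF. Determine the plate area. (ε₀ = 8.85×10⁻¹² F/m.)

A = Cd/(κε₀) = 2.10×10⁻⁸ × 5.43×10⁻⁵ / (2.25 × 8.85×10⁻¹²) = 5.73×10⁻² m².

5.73×10⁴ mm²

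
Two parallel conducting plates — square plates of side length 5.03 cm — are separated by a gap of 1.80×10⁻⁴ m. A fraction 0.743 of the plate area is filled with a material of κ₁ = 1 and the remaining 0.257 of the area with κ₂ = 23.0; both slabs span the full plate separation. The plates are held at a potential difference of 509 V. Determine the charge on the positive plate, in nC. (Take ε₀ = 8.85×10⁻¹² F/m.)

421 nC

A = (5.03 cm)² = 2.53×10⁻³ m².
Side-by-side slabs ⇒ two capacitors in parallel, each spanning the full gap.
C₁ = κ₁ε₀A₁/d = 1.00 × 8.85×10⁻¹² × 1.88×10⁻³ / 1.80×10⁻⁴ = 9.24×10⁻¹¹ F.
C₂ = κ₂ε₀A₂/d = 23.0 × 8.85×10⁻¹² × 6.50×10⁻⁴ / 1.80×10⁻⁴ = 7.35×10⁻¹⁰ F.
C = C₁ + C₂ = 8.28×10⁻¹⁰ F.
Q = CV = 8.28×10⁻¹⁰ × 509 = 4.21×10⁻⁷ C.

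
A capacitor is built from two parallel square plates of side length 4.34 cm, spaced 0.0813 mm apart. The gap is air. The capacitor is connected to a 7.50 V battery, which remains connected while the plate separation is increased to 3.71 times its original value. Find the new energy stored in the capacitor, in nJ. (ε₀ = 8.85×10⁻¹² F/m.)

1.55 nJ

A = (4.34 cm)² = 1.88×10⁻³ m².
Initially C₁ = ε₀A/d = 8.85×10⁻¹² × 1.88×10⁻³ / 8.13×10⁻⁵ = 2.05×10⁻¹⁰ F.
U₁ = 5.77×10⁻⁹ J.
Battery connected ⇒ V is held fixed. C₂ = 0.270 C₁ and U = ½CV², so U₂/U₁ = C₂/C₁ = 0.270.
U₂ = 0.270 × 5.77×10⁻⁹ = 1.55×10⁻⁹ J.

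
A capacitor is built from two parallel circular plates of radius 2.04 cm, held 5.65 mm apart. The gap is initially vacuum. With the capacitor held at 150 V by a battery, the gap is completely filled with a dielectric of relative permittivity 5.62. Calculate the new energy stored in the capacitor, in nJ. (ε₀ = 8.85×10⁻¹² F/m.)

A = π(2.04 cm)² = 1.31×10⁻³ m².
Initially C₁ = ε₀A/d = 8.85×10⁻¹² × 1.31×10⁻³ / 5.65×10⁻³ = 2.05×10⁻¹² F.
U₁ = 2.30×10⁻⁸ J.
Battery connected ⇒ V is held fixed. C₂ = 5.62 C₁ and U = ½CV², so U₂/U₁ = C₂/C₁ = 5.62.
U₂ = 5.62 × 2.30×10⁻⁸ = 1.29×10⁻⁷ J.

U ≈ 129 nJ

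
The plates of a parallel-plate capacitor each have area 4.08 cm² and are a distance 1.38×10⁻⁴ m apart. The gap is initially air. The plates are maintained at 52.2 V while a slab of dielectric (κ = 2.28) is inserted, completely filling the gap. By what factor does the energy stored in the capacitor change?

Battery connected ⇒ V is held fixed.
C₂ = 2.28 C₁ and U = ½CV², so U₂/U₁ = C₂/C₁ = 2.28.

U₂/U₁ ≈ 2.28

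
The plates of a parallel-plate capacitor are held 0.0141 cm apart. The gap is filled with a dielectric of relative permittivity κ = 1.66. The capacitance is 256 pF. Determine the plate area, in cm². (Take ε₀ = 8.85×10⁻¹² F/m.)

A = Cd/(κε₀) = 2.56×10⁻¹⁰ × 1.41×10⁻⁴ / (1.66 × 8.85×10⁻¹²) = 2.46×10⁻³ m².

A ≈ 24.6 cm²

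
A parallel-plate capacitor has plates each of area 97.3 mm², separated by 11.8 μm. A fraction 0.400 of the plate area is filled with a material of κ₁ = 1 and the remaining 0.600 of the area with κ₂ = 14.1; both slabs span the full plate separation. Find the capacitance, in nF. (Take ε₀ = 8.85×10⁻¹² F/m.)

0.647 nF

A = 97.3 mm² = 9.73×10⁻⁵ m².
Side-by-side slabs ⇒ two capacitors in parallel, each spanning the full gap.
C₁ = κ₁ε₀A₁/d = 1.00 × 8.85×10⁻¹² × 3.89×10⁻⁵ / 1.18×10⁻⁵ = 2.92×10⁻¹¹ F.
C₂ = κ₂ε₀A₂/d = 14.1 × 8.85×10⁻¹² × 5.84×10⁻⁵ / 1.18×10⁻⁵ = 6.17×10⁻¹⁰ F.
C = C₁ + C₂ = 6.47×10⁻¹⁰ F.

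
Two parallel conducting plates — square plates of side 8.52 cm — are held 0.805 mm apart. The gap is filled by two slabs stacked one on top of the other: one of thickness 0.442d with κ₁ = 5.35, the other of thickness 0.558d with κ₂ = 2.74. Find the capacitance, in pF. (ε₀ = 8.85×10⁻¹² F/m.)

A = (8.52 cm)² = 7.26×10⁻³ m².
Stacked slabs ⇒ two capacitors in series, each with the full plate area.
C₁ = κ₁ε₀A/d₁ = 5.35 × 8.85×10⁻¹² × 7.26×10⁻³ / 3.56×10⁻⁴ = 9.66×10⁻¹⁰ F.
C₂ = κ₂ε₀A/d₂ = 2.74 × 8.85×10⁻¹² × 7.26×10⁻³ / 4.49×10⁻⁴ = 3.92×10⁻¹⁰ F.
C = (1/C₁ + 1/C₂)⁻¹ = 2.79×10⁻¹⁰ F.

C ≈ 279 pF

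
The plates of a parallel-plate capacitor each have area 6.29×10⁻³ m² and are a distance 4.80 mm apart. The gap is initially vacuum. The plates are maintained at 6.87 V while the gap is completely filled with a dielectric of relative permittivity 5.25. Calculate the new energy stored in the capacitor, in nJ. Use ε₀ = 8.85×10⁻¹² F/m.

Initially C₁ = ε₀A/d = 8.85×10⁻¹² × 6.29×10⁻³ / 4.80×10⁻³ = 1.16×10⁻¹¹ F.
U₁ = 2.74×10⁻¹⁰ J.
Battery connected ⇒ V is held fixed. C₂ = 5.25 C₁ and U = ½CV², so U₂/U₁ = C₂/C₁ = 5.25.
U₂ = 5.25 × 2.74×10⁻¹⁰ = 1.44×10⁻⁹ J.

1.44 nJ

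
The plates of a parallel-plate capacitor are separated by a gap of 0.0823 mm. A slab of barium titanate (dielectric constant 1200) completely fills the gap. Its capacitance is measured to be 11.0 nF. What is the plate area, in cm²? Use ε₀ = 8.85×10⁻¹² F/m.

A = Cd/(κε₀) = 1.10×10⁻⁸ × 8.23×10⁻⁵ / (1200 × 8.85×10⁻¹²) = 8.52×10⁻⁵ m².

0.852 cm²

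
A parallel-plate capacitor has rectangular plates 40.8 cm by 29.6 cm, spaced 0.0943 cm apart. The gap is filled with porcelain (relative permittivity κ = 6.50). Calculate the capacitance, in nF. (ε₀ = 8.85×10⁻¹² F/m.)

A = 40.8 × 29.6 cm² = 0.121 m².
C = κε₀A/d = 6.50 × 8.85×10⁻¹² × 0.121 / 9.43×10⁻⁴ = 7.37×10⁻⁹ F.

7.37 nF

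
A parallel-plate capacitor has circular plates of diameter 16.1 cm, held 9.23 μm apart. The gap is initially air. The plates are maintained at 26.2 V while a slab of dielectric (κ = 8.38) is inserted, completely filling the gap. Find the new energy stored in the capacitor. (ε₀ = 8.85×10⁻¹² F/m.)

56.1 μJ

A = π(16.1/2 cm)² = 2.04×10⁻² m².
Initially C₁ = ε₀A/d = 8.85×10⁻¹² × 2.04×10⁻² / 9.23×10⁻⁶ = 1.95×10⁻⁸ F.
U₁ = 6.70×10⁻⁶ J.
Battery connected ⇒ V is held fixed. C₂ = 8.38 C₁ and U = ½CV², so U₂/U₁ = C₂/C₁ = 8.38.
U₂ = 8.38 × 6.70×10⁻⁶ = 5.61×10⁻⁵ J.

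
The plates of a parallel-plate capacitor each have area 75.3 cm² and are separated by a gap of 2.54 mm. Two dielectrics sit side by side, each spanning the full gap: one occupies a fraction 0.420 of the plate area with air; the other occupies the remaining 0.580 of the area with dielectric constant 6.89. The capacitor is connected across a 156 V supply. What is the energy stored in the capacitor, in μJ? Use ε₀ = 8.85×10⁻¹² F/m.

1.41 μJ

A = 75.3 cm² = 7.53×10⁻³ m².
Side-by-side slabs ⇒ two capacitors in parallel, each spanning the full gap.
C₁ = κ₁ε₀A₁/d = 1.00 × 8.85×10⁻¹² × 3.16×10⁻³ / 2.54×10⁻³ = 1.10×10⁻¹¹ F.
C₂ = κ₂ε₀A₂/d = 6.89 × 8.85×10⁻¹² × 4.37×10⁻³ / 2.54×10⁻³ = 1.05×10⁻¹⁰ F.
C = C₁ + C₂ = 1.16×10⁻¹⁰ F.
U = ½CV² = ½ × 1.16×10⁻¹⁰ × (156)² = 1.41×10⁻⁶ J.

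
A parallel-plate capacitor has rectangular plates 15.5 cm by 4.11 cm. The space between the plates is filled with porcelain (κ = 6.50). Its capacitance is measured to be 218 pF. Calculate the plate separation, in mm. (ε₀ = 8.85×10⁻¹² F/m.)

A = 15.5 × 4.11 cm² = 6.37×10⁻³ m².
d = κε₀A/C = 6.50 × 8.85×10⁻¹² × 6.37×10⁻³ / 2.18×10⁻¹⁰ = 1.68×10⁻³ m.

d ≈ 1.68 mm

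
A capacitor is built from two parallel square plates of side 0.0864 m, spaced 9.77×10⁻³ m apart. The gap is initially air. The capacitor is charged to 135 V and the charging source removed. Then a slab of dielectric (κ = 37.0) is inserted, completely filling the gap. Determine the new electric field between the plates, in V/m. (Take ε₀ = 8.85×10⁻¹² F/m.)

A = (0.0864 m)² = 7.46×10⁻³ m².
Initially C₁ = ε₀A/d = 8.85×10⁻¹² × 7.46×10⁻³ / 9.77×10⁻³ = 6.76×10⁻¹² F.
E₁ = 1.38×10⁴ V/m.
Isolated ⇒ Q is held fixed. V₂ = Q/C₂ = V₁/37.0; E = V/d, so E₂/E₁ = (V₂/V₁)(d₁/d₂) = 0.0270.
E₂ = 0.0270 × 1.38×10⁴ = 3.73×10² V/m.

E ≈ 373 V/m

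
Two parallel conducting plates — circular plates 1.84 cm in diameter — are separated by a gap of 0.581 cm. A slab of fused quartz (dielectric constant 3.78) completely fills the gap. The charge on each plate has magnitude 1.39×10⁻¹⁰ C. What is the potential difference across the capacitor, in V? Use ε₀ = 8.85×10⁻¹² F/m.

A = π(1.84/2 cm)² = 2.66×10⁻⁴ m².
C = κε₀A/d = 3.78 × 8.85×10⁻¹² × 2.66×10⁻⁴ / 5.81×10⁻³ = 1.53×10⁻¹² F.
V = Q/C = 1.39×10⁻¹⁰ / 1.53×10⁻¹² = 90.8 V.

V ≈ 90.8 V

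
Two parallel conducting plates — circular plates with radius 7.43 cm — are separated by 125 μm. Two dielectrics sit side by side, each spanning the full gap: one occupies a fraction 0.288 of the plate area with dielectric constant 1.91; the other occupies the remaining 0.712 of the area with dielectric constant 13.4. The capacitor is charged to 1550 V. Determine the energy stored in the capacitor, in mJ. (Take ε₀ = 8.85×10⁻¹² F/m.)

A = π(7.43 cm)² = 1.73×10⁻² m².
Side-by-side slabs ⇒ two capacitors in parallel, each spanning the full gap.
C₁ = κ₁ε₀A₁/d = 1.91 × 8.85×10⁻¹² × 4.99×10⁻³ / 1.25×10⁻⁴ = 6.75×10⁻¹⁰ F.
C₂ = κ₂ε₀A₂/d = 13.4 × 8.85×10⁻¹² × 1.23×10⁻² / 1.25×10⁻⁴ = 1.17×10⁻⁸ F.
C = C₁ + C₂ = 1.24×10⁻⁸ F.
U = ½CV² = ½ × 1.24×10⁻⁸ × (1550)² = 1.49×10⁻² J.

U ≈ 14.9 mJ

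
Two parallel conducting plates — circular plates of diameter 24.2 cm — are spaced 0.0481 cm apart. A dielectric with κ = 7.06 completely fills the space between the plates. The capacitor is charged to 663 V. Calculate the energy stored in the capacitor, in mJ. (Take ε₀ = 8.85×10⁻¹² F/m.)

U ≈ 1.31 mJ

A = π(24.2/2 cm)² = 4.60×10⁻² m².
C = κε₀A/d = 7.06 × 8.85×10⁻¹² × 4.60×10⁻² / 4.81×10⁻⁴ = 5.97×10⁻⁹ F.
U = ½CV² = ½ × 5.97×10⁻⁹ × (663)² = 1.31×10⁻³ J.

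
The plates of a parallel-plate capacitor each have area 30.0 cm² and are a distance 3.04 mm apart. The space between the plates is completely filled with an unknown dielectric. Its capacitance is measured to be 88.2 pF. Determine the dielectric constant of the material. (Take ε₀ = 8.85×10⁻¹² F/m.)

A = 30.0 cm² = 3.00×10⁻³ m².
κ = Cd/(ε₀A) = 8.82×10⁻¹¹ × 3.04×10⁻³ / (8.85×10⁻¹² × 3.00×10⁻³) = 10.1.

κ ≈ 10.1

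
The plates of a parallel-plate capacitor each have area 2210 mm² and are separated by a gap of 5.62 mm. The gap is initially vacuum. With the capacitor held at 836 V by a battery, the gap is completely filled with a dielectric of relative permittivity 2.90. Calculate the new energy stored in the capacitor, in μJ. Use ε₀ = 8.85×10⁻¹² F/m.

A = 2210 mm² = 2.21×10⁻³ m².
Initially C₁ = ε₀A/d = 8.85×10⁻¹² × 2.21×10⁻³ / 5.62×10⁻³ = 3.48×10⁻¹² F.
U₁ = 1.22×10⁻⁶ J.
Battery connected ⇒ V is held fixed. C₂ = 2.90 C₁ and U = ½CV², so U₂/U₁ = C₂/C₁ = 2.90.
U₂ = 2.90 × 1.22×10⁻⁶ = 3.53×10⁻⁶ J.

U ≈ 3.53 μJ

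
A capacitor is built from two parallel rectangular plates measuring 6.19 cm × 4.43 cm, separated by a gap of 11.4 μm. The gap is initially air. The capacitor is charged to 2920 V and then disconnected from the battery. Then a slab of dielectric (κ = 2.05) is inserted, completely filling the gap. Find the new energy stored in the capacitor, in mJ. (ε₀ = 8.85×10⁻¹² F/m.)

A = 6.19 × 4.43 cm² = 2.74×10⁻³ m².
Initially C₁ = ε₀A/d = 8.85×10⁻¹² × 2.74×10⁻³ / 1.14×10⁻⁵ = 2.13×10⁻⁹ F.
U₁ = 9.08×10⁻³ J.
Isolated ⇒ Q is held fixed. C₂ = 2.05 C₁ and U = Q²/(2C), so U₂/U₁ = C₁/C₂ = 0.488.
U₂ = 0.488 × 9.08×10⁻³ = 4.43×10⁻³ J.

4.43 mJ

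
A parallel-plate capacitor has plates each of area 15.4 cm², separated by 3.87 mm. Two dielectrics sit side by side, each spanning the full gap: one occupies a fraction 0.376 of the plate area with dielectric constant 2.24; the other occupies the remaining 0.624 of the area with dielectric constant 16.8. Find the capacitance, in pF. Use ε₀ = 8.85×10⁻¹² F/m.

C ≈ 39.9 pF

A = 15.4 cm² = 1.54×10⁻³ m².
Side-by-side slabs ⇒ two capacitors in parallel, each spanning the full gap.
C₁ = κ₁ε₀A₁/d = 2.24 × 8.85×10⁻¹² × 5.79×10⁻⁴ / 3.87×10⁻³ = 2.97×10⁻¹² F.
C₂ = κ₂ε₀A₂/d = 16.8 × 8.85×10⁻¹² × 9.61×10⁻⁴ / 3.87×10⁻³ = 3.69×10⁻¹¹ F.
C = C₁ + C₂ = 3.99×10⁻¹¹ F.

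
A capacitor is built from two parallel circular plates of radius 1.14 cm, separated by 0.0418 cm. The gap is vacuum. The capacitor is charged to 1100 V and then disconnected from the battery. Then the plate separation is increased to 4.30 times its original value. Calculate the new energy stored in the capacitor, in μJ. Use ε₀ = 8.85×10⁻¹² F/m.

A = π(1.14 cm)² = 4.08×10⁻⁴ m².
Initially C₁ = ε₀A/d = 8.85×10⁻¹² × 4.08×10⁻⁴ / 4.18×10⁻⁴ = 8.64×10⁻¹² F.
U₁ = 5.23×10⁻⁶ J.
Isolated ⇒ Q is held fixed. C₂ = 0.233 C₁ and U = Q²/(2C), so U₂/U₁ = C₁/C₂ = 4.30.
U₂ = 4.30 × 5.23×10⁻⁶ = 2.25×10⁻⁵ J.

U ≈ 22.5 μJ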